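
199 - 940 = -741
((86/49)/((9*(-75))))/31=-86/1025325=-0.00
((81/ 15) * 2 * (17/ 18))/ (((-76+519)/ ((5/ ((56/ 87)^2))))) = 0.28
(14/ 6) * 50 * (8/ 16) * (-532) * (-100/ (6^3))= 1163750/ 81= 14367.28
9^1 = 9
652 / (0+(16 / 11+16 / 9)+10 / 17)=548658 / 3215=170.66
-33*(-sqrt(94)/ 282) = 11*sqrt(94)/ 94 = 1.13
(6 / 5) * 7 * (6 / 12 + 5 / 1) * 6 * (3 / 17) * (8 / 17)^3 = 2128896 / 417605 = 5.10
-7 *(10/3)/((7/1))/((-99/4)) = 40/297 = 0.13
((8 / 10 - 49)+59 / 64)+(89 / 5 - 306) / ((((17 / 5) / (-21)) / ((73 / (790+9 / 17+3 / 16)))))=230185191 / 1966400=117.06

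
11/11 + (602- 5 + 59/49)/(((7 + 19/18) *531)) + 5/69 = 35065486/28924455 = 1.21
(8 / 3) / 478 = 4 / 717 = 0.01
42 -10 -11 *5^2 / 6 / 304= 58093 / 1824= 31.85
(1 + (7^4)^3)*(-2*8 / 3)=-221460595232 / 3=-73820198410.67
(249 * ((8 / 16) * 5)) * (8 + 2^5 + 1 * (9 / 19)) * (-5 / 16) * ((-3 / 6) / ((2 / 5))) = 23935125 / 2432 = 9841.75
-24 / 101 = -0.24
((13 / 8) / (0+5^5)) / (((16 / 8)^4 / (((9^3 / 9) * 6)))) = 3159 / 200000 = 0.02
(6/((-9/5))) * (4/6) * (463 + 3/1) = -9320/9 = -1035.56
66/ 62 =33/ 31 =1.06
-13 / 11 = -1.18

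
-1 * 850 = -850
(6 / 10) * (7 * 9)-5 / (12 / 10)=1009 / 30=33.63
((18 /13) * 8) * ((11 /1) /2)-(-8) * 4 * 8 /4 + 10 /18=14681 /117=125.48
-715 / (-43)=715 / 43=16.63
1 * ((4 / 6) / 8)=1 / 12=0.08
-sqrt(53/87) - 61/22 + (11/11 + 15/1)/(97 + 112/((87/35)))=-723275/271898 - sqrt(4611)/87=-3.44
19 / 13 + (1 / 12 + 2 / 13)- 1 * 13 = -1763 / 156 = -11.30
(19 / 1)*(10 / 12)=95 / 6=15.83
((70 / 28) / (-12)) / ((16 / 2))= -0.03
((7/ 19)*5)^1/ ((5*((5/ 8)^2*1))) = 448/ 475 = 0.94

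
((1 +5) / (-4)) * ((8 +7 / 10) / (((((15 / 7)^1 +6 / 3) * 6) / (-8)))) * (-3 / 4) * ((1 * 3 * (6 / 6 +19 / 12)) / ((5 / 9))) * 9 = -158193 / 400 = -395.48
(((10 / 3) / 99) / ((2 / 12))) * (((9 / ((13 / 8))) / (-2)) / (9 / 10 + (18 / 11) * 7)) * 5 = -4000 / 17667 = -0.23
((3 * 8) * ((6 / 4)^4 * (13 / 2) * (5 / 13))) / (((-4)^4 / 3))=3645 / 1024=3.56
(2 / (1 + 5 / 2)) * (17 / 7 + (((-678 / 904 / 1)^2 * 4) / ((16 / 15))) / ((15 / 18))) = 1111 / 392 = 2.83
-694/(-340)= 347/170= 2.04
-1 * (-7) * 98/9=686/9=76.22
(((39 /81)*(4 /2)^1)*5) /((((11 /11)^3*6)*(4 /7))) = 455 /324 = 1.40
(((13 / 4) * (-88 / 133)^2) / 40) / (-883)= -3146 / 78096935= -0.00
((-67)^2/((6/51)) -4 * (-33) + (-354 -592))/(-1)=-74685/2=-37342.50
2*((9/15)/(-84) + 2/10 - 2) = -253/70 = -3.61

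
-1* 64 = -64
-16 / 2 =-8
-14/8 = -7/4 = -1.75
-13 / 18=-0.72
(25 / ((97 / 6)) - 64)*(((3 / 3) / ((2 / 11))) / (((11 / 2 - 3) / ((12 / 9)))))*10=-533104 / 291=-1831.97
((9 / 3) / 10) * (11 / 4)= 33 / 40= 0.82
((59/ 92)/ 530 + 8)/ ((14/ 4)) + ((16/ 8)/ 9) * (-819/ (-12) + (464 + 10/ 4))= 62010707/ 511980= 121.12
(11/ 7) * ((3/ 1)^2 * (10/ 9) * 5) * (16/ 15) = 1760/ 21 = 83.81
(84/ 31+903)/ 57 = 15.89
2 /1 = 2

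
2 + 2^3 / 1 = 10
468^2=219024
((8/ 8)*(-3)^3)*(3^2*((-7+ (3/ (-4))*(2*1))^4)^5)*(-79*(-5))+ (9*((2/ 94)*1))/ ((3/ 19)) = -372033359114711044848171.60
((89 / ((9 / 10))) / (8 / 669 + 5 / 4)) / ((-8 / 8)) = -793880 / 10131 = -78.36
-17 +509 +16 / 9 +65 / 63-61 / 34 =352013 / 714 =493.02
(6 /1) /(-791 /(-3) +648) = 18 /2735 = 0.01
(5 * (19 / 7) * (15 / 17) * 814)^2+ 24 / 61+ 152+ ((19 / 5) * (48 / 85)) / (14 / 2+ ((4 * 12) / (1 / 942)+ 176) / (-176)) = 235964635384083666 / 2483485375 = 95013499.08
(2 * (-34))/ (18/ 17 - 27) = 1156/ 441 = 2.62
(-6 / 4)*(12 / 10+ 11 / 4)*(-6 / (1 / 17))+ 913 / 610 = 739133 / 1220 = 605.85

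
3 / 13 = 0.23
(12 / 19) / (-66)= -2 / 209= -0.01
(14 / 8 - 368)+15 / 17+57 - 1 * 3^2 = -21581 / 68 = -317.37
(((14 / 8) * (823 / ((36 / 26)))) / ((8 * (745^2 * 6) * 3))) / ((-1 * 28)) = -10699 / 23017996800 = -0.00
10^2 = 100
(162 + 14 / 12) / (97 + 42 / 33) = 10769 / 6486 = 1.66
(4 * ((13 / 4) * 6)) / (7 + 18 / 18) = 39 / 4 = 9.75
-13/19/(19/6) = -0.22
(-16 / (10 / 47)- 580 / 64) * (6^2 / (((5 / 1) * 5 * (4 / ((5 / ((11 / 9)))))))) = -546021 / 4400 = -124.10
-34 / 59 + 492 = 28994 / 59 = 491.42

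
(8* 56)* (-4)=-1792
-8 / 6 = -4 / 3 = -1.33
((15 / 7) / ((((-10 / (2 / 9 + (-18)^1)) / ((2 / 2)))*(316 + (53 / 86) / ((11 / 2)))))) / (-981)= -37840 / 3080282121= -0.00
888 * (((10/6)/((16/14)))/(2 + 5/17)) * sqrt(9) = 22015/13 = 1693.46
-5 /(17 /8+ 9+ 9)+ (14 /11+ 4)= 5.02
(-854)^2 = 729316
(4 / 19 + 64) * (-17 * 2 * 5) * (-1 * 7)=1451800 / 19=76410.53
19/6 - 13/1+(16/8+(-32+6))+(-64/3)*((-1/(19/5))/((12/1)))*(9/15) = -1275/38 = -33.55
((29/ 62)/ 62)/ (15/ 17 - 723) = -0.00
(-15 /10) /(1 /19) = -28.50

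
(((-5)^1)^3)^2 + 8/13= 203133/13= 15625.62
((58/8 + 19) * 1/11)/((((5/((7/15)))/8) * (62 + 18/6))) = 98/3575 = 0.03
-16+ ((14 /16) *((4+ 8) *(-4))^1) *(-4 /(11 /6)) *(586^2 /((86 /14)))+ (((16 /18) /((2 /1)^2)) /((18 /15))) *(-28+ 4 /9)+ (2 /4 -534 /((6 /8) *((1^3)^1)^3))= 1177410648251 /229878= 5121893.56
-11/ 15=-0.73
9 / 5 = 1.80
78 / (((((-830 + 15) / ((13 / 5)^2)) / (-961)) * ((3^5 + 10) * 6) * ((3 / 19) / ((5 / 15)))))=40115023 / 46393875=0.86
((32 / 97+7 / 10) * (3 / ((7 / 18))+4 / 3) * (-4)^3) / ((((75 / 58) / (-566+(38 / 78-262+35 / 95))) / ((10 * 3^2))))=1515241087488 / 44135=34331960.75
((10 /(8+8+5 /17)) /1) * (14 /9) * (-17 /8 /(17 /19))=-11305 /4986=-2.27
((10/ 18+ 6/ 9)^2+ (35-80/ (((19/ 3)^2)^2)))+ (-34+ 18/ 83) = 2331404864/ 876148083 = 2.66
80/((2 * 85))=8/17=0.47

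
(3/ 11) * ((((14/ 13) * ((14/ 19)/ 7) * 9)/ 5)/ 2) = 0.03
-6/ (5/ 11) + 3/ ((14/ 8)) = -402/ 35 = -11.49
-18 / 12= -3 / 2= -1.50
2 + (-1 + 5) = 6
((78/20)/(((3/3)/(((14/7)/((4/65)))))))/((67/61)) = 30927/268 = 115.40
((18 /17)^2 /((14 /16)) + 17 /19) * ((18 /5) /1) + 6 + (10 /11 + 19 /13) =16.20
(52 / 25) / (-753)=-52 / 18825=-0.00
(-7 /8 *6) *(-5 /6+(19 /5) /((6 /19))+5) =-1701 /20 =-85.05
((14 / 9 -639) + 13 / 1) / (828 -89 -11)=-1405 / 1638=-0.86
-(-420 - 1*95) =515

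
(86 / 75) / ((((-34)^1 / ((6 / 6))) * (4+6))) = -43 / 12750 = -0.00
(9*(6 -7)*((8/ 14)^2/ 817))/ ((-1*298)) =72/ 5964917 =0.00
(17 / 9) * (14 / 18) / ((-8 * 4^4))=-119 / 165888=-0.00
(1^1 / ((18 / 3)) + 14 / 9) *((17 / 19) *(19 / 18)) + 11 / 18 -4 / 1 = -571 / 324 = -1.76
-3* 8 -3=-27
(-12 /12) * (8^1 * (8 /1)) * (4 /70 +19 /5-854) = 380864 /7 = 54409.14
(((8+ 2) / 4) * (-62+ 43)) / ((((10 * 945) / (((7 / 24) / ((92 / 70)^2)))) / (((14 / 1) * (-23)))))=32585 / 119232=0.27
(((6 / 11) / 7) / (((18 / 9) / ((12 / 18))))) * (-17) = -34 / 77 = -0.44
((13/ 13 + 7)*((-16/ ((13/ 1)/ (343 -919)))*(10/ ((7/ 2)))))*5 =7372800/ 91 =81019.78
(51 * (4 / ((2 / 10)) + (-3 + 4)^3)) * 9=9639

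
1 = 1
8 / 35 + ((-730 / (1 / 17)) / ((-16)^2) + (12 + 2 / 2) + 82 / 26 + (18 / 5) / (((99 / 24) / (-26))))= -35097497 / 640640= -54.79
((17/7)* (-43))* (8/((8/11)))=-8041/7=-1148.71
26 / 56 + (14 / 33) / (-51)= 21487 / 47124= 0.46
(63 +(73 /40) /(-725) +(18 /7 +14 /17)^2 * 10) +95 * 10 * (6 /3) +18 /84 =853562853747 /410669000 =2078.47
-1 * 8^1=-8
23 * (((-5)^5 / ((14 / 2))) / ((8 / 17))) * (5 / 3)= -6109375 / 168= -36365.33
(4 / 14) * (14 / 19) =4 / 19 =0.21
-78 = -78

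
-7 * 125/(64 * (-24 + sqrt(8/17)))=875 * sqrt(34)/313088 + 44625/78272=0.59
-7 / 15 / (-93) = 7 / 1395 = 0.01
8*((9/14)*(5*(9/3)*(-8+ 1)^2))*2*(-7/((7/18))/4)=-34020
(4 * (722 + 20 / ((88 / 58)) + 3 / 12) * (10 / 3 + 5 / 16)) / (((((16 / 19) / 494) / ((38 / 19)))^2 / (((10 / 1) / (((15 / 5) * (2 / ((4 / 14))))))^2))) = 445426670869375 / 133056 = 3347663170.92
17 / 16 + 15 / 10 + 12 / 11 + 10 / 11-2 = 41 / 16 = 2.56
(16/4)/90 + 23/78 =397/1170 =0.34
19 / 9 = 2.11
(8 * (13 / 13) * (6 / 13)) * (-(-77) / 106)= 1848 / 689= 2.68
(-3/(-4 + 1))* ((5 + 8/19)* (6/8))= 309/76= 4.07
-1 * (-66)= 66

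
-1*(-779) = 779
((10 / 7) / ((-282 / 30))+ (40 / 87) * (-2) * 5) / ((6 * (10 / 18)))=-13595 / 9541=-1.42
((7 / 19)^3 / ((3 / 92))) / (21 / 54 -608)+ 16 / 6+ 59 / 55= 46254176371 / 12377785695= 3.74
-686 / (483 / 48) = -1568 / 23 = -68.17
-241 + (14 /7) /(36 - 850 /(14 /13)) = -1270807 /5273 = -241.00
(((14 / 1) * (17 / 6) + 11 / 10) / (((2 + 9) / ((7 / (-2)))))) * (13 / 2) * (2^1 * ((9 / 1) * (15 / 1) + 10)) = -3227497 / 132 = -24450.73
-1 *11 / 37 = -11 / 37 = -0.30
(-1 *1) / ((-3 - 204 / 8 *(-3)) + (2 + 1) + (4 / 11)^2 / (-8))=-242 / 18509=-0.01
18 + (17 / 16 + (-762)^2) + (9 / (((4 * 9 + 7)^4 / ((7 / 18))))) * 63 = 31762743343337 / 54700816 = 580663.06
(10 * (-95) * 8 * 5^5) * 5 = -118750000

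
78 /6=13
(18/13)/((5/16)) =288/65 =4.43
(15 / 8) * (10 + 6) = 30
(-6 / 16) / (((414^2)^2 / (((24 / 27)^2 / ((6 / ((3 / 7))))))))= -1 / 1388043821556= -0.00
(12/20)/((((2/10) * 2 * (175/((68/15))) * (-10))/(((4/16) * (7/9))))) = -17/22500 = -0.00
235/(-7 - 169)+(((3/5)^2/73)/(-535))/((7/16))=-1606162219/1202894000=-1.34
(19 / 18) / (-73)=-19 / 1314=-0.01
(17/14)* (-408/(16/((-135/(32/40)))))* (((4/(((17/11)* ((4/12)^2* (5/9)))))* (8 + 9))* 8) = 208574190/7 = 29796312.86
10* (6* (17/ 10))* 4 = 408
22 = 22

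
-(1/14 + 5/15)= -17/42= -0.40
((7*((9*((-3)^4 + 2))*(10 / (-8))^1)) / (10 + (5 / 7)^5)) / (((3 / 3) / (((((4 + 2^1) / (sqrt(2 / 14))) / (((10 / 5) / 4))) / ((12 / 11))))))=-322240611*sqrt(7) / 45652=-18675.38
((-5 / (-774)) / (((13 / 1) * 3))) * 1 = 5 / 30186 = 0.00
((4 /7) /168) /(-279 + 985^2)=1 /285164124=0.00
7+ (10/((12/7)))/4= 203/24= 8.46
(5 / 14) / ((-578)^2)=5 / 4677176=0.00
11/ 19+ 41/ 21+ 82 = 33728/ 399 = 84.53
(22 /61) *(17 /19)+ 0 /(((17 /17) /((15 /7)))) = 374 /1159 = 0.32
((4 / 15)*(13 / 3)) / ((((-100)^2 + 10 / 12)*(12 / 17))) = 442 / 2700225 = 0.00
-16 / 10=-8 / 5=-1.60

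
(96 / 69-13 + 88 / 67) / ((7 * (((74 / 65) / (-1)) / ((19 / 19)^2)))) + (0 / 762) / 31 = 1.29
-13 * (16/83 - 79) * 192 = 196702.84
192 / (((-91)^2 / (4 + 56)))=11520 / 8281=1.39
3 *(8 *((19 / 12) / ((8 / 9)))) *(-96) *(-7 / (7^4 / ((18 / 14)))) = 15.38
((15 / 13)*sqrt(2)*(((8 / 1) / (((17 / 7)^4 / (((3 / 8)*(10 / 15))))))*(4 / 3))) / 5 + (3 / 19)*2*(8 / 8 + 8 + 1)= 19208*sqrt(2) / 1085773 + 60 / 19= 3.18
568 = 568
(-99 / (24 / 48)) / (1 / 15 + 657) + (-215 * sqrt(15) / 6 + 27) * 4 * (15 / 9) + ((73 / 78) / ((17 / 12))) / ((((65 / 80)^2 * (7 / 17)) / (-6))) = 162517101 / 984256 - 2150 * sqrt(15) / 9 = -760.10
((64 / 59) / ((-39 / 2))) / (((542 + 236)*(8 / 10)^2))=-100 / 895089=-0.00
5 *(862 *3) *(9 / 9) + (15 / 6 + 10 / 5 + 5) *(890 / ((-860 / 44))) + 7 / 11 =5911580 / 473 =12498.05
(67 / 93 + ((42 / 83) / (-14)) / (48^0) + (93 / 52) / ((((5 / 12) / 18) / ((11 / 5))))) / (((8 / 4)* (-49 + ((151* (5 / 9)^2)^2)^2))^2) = 16527768358125671072541 / 8621637959156009748251256814222400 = 0.00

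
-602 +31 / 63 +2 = -37769 / 63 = -599.51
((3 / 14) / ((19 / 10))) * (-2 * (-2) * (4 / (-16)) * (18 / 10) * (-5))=135 / 133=1.02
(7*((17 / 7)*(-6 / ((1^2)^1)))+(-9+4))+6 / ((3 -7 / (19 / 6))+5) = -105.96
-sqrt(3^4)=-9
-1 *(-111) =111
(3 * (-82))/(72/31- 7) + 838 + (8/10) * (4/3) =387872/435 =891.66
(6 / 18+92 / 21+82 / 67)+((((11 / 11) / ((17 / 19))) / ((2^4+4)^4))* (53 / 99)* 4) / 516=96742879672283 / 16291709280000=5.94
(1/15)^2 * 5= 1/45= 0.02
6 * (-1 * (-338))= 2028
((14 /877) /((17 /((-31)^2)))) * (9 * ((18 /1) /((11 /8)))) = 17436384 /163999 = 106.32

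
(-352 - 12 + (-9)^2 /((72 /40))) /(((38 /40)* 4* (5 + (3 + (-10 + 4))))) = -41.97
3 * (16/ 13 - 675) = -26277/ 13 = -2021.31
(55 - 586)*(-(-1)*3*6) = -9558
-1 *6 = -6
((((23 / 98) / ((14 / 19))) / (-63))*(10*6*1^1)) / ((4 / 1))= -2185 / 28812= -0.08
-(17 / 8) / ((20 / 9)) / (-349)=153 / 55840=0.00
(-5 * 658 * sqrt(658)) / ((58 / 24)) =-39480 * sqrt(658) / 29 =-34921.44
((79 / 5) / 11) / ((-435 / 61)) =-4819 / 23925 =-0.20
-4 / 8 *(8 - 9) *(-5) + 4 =3 / 2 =1.50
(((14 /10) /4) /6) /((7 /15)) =1 /8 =0.12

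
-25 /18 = -1.39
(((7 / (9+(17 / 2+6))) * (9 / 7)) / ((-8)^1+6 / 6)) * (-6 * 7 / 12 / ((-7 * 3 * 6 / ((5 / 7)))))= -5 / 4606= -0.00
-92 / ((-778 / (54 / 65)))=0.10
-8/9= -0.89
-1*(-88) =88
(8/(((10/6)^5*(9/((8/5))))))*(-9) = -15552/15625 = -1.00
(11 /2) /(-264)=-1 /48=-0.02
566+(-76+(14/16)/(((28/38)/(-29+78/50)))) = 457.42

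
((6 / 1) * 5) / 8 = 15 / 4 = 3.75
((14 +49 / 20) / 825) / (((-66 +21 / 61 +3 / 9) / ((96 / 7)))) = -34404 / 8218375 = -0.00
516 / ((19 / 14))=7224 / 19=380.21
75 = 75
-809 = -809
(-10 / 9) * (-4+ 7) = -10 / 3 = -3.33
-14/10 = -7/5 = -1.40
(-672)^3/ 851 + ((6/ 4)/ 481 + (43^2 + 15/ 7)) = -54943820345/ 154882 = -354746.33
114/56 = 57/28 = 2.04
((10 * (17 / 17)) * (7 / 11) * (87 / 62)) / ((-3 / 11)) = -1015 / 31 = -32.74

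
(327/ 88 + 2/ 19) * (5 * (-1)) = -31945/ 1672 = -19.11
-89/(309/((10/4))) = -445/618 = -0.72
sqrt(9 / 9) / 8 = 1 / 8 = 0.12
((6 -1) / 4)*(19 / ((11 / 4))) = 95 / 11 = 8.64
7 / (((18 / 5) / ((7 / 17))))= 245 / 306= 0.80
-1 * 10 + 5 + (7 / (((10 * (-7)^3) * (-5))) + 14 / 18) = -93091 / 22050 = -4.22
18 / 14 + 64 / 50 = 2.57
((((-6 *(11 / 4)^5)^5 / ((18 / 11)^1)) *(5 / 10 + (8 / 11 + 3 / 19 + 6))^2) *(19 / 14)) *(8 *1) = -362045727638986862515713520859469 / 1337006139375616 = -270788380828275623.99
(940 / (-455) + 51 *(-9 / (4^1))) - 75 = -69821 / 364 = -191.82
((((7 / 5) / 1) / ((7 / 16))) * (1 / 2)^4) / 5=1 / 25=0.04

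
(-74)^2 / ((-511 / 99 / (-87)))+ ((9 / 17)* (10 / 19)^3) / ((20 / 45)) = 5499566122914 / 59584133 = 92299.17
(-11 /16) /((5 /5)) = -11 /16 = -0.69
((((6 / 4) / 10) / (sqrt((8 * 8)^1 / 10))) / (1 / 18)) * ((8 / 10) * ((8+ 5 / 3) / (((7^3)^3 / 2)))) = 261 * sqrt(10) / 2017680350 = 0.00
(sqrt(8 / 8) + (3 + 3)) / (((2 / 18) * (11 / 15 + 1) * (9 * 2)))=105 / 52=2.02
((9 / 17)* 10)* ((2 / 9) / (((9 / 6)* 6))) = 0.13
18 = 18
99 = 99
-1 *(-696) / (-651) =-1.07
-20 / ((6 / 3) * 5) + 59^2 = 3479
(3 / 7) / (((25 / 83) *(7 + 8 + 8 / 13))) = 3237 / 35525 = 0.09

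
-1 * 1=-1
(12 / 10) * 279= 1674 / 5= 334.80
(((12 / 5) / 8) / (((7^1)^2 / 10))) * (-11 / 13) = -0.05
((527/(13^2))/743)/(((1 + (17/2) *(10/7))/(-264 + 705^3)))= 111895.43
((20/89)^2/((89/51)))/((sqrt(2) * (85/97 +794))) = 329800 * sqrt(2)/18118408269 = 0.00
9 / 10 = 0.90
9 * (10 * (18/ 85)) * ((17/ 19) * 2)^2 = 22032/ 361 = 61.03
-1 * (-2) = 2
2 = 2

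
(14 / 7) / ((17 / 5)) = 10 / 17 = 0.59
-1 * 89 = -89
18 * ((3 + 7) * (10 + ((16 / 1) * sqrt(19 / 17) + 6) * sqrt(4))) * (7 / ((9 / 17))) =52360 + 4480 * sqrt(323) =132875.46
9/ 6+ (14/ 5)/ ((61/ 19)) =1447/ 610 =2.37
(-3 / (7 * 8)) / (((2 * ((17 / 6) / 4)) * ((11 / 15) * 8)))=-135 / 20944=-0.01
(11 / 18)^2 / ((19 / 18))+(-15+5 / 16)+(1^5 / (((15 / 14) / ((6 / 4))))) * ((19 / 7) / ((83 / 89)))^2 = -1632266939 / 659690640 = -2.47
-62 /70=-0.89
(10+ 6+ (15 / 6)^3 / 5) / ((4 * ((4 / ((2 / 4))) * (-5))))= -153 / 1280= -0.12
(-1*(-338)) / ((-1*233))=-338 / 233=-1.45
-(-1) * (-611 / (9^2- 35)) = -611 / 46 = -13.28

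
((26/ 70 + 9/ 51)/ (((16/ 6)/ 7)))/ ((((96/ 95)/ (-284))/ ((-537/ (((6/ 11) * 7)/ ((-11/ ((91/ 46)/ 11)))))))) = -1204920730849/ 346528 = -3477123.73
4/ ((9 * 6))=2/ 27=0.07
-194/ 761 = -0.25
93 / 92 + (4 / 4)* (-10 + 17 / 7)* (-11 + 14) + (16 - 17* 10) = -113153 / 644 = -175.70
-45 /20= -9 /4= -2.25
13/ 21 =0.62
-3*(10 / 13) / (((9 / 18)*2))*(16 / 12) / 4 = -10 / 13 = -0.77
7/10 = 0.70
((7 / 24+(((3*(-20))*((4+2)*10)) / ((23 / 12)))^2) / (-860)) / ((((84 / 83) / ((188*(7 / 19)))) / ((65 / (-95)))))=2271423286670239 / 11824800480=192089.78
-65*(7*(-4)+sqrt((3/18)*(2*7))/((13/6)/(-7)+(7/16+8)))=1820- 7280*sqrt(21)/2731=1807.78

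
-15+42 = 27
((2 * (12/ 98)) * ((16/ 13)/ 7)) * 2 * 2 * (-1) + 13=57199/ 4459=12.83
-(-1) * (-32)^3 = -32768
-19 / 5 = -3.80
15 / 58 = 0.26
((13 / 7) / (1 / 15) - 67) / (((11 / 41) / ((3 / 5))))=-33702 / 385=-87.54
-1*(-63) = 63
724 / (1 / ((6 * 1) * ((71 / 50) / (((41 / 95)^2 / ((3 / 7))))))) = 167011596 / 11767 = 14193.22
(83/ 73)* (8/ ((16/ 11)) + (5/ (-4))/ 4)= 6889/ 1168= 5.90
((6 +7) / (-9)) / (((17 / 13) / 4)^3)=-41.34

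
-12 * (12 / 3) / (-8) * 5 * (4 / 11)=120 / 11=10.91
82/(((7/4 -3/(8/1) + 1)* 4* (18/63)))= 574/19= 30.21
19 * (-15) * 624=-177840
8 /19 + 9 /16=0.98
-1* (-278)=278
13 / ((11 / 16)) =208 / 11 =18.91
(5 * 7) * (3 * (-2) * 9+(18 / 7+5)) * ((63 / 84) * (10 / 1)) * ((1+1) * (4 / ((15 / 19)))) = -123500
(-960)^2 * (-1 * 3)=-2764800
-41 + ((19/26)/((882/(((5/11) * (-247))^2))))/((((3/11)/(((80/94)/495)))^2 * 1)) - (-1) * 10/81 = -3512505038951/85930473321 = -40.88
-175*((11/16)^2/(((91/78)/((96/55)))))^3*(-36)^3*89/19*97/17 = 6106535033643/79135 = 77166045.79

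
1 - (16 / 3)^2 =-247 / 9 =-27.44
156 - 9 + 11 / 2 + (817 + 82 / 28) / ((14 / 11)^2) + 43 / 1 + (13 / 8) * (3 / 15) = 4815757 / 6860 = 702.01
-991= -991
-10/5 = -2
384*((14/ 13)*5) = 26880/ 13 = 2067.69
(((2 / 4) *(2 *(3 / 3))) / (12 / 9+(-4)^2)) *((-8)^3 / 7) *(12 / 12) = -384 / 91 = -4.22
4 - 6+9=7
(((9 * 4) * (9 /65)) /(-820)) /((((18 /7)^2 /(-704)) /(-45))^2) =-74373376 /533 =-139537.29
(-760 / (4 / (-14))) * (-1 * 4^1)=-10640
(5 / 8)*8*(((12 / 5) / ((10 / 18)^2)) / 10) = 486 / 125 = 3.89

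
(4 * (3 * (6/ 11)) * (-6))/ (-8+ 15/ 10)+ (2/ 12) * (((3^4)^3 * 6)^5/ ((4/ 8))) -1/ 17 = 267113131748195131206503396353362097/ 2431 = 109877882249360399509051200000000.00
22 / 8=11 / 4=2.75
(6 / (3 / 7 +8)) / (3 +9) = 7 / 118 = 0.06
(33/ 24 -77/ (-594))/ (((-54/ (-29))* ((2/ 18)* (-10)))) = -1885/ 2592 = -0.73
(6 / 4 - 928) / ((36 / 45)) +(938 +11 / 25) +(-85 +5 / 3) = -181811 / 600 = -303.02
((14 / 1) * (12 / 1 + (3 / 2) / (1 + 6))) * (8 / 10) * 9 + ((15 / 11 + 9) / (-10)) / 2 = 27075 / 22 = 1230.68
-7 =-7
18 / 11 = 1.64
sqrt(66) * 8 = 8 * sqrt(66) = 64.99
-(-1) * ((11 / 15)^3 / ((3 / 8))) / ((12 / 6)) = 5324 / 10125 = 0.53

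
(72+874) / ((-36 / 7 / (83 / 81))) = -274813 / 1458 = -188.49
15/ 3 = 5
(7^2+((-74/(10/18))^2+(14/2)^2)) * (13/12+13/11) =6061627/150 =40410.85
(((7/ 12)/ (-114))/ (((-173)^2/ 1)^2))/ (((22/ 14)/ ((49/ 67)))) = -0.00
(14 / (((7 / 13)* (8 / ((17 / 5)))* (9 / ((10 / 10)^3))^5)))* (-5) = -221 / 236196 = -0.00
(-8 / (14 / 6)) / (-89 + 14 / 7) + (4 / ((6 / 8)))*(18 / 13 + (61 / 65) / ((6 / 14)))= 2268536 / 118755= 19.10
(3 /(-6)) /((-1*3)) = 1 /6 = 0.17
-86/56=-43/28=-1.54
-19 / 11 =-1.73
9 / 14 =0.64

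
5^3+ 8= 133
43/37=1.16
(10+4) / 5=14 / 5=2.80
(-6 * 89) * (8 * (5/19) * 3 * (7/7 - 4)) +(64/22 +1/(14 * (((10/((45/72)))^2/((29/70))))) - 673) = 495385396141/52433920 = 9447.80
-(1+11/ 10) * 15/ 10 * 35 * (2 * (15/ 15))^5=-3528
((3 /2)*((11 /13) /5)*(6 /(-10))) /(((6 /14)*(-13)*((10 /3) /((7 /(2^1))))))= 0.03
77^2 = 5929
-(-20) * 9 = 180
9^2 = 81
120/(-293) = -120/293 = -0.41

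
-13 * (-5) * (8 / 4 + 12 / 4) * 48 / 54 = 2600 / 9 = 288.89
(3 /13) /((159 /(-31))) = -31 /689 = -0.04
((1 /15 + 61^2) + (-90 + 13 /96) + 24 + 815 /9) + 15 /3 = 5401091 /1440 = 3750.76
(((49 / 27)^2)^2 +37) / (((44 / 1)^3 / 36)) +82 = 51570521723 / 628753752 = 82.02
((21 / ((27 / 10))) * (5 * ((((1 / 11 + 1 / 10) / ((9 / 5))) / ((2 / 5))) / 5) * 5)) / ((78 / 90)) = 30625 / 2574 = 11.90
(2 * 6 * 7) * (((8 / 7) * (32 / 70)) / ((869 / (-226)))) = -347136 / 30415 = -11.41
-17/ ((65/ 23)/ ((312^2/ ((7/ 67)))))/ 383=-196163136/ 13405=-14633.58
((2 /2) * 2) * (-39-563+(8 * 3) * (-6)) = -1492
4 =4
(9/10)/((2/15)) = 6.75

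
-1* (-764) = 764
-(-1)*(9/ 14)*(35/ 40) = 9/ 16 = 0.56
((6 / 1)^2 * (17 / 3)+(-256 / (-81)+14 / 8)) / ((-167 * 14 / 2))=-67687 / 378756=-0.18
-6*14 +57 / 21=-569 / 7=-81.29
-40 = -40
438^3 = 84027672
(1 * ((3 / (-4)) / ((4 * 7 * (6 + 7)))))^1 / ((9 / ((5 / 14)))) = -5 / 61152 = -0.00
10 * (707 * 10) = 70700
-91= -91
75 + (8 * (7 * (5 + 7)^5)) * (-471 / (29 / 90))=-590687352705 / 29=-20368529403.62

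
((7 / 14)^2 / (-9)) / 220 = -1 / 7920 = -0.00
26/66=13/33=0.39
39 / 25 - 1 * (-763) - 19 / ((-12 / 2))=115159 / 150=767.73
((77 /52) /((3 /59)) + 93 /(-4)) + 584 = 23005 /39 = 589.87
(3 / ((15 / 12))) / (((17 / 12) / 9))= 1296 / 85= 15.25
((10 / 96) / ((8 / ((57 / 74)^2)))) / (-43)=-5415 / 30139904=-0.00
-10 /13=-0.77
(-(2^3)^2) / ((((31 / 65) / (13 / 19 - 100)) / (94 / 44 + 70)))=6228911520 / 6479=961400.14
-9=-9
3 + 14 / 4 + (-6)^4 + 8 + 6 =2633 / 2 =1316.50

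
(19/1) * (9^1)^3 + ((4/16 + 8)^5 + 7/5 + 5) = 52075.56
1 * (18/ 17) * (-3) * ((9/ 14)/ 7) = -243/ 833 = -0.29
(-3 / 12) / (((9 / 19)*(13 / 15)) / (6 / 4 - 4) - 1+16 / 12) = -1425 / 964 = -1.48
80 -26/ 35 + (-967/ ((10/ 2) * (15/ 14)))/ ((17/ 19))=-122.49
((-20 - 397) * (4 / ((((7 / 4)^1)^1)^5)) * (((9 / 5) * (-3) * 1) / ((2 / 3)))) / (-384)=-180144 / 84035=-2.14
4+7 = 11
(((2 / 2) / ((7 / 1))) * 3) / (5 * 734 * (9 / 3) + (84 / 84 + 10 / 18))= 0.00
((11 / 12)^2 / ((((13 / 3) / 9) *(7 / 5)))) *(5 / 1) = 9075 / 1456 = 6.23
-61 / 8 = -7.62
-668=-668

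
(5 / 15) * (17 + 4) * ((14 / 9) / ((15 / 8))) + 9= 14.81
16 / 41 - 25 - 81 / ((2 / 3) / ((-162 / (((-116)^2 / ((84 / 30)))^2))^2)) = -646078247424337470443 / 26252931752193280000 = -24.61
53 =53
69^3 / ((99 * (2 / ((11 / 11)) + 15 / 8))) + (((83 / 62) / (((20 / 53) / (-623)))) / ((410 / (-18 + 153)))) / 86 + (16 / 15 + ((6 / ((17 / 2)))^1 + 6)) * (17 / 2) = 263731711109 / 288567840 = 913.93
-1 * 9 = -9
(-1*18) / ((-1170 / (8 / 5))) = 8 / 325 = 0.02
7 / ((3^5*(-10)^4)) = 7 / 2430000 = 0.00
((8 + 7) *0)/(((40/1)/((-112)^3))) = 0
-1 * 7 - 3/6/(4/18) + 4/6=-8.58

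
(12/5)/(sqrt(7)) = 12*sqrt(7)/35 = 0.91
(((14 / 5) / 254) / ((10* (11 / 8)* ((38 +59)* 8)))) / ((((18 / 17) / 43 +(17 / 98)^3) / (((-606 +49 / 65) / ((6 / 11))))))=-47367345548306 / 1233103413852375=-0.04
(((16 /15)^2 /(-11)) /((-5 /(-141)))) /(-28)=3008 /28875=0.10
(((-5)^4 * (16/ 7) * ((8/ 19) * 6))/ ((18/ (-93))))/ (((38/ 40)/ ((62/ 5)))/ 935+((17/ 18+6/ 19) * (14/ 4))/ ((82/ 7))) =-6631188300000/ 133933499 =-49511.05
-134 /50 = -67 /25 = -2.68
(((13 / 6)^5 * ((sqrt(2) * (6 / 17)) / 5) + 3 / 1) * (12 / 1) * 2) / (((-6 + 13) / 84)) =864 + 742586 * sqrt(2) / 765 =2236.78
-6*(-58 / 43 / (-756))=-29 / 2709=-0.01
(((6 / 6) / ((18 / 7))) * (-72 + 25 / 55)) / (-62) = 5509 / 12276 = 0.45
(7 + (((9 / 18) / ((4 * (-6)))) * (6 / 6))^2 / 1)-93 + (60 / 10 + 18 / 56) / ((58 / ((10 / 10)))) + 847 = 355980011 / 467712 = 761.11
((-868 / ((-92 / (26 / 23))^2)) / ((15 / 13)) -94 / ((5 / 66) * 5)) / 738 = -5210784437 / 15489199350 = -0.34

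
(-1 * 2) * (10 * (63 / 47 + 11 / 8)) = -5105 / 94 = -54.31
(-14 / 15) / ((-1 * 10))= 7 / 75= 0.09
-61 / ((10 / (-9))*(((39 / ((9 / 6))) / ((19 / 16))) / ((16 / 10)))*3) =3477 / 2600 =1.34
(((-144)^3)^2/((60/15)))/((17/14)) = 31206351568896/17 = 1835667739346.82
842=842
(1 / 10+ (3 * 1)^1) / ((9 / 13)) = 403 / 90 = 4.48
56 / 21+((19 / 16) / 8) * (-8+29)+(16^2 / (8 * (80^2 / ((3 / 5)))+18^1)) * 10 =285822527 / 49162368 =5.81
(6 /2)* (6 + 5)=33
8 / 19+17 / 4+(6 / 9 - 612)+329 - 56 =-76075 / 228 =-333.66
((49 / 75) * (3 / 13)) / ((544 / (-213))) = -10437 / 176800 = -0.06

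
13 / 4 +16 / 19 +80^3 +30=38914591 / 76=512034.09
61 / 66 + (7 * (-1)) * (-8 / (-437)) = 22961 / 28842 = 0.80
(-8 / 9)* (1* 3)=-8 / 3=-2.67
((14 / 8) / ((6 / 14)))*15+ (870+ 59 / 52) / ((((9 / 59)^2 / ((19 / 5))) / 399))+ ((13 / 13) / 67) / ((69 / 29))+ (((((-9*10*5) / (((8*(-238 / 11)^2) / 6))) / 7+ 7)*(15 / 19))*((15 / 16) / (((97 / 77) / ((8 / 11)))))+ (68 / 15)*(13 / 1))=12820669532181865546319 / 225865030115088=56762525.50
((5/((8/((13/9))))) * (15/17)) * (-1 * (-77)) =25025/408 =61.34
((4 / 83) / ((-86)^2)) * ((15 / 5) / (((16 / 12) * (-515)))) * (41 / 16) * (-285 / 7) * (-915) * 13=-250187535 / 7081581248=-0.04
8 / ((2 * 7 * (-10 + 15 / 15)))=-4 / 63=-0.06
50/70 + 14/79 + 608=608.89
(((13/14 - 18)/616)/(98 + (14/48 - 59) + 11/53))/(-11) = 38001/595781494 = 0.00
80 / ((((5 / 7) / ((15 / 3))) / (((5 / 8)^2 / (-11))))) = -875 / 44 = -19.89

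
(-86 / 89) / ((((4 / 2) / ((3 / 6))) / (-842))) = 18103 / 89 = 203.40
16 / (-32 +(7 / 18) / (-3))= -864 / 1735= -0.50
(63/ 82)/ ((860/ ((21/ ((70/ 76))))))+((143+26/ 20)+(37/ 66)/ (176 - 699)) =439129228829/ 3042761700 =144.32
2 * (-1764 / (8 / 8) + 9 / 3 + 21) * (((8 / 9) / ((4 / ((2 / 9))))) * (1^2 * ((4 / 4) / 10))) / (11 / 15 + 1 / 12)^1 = -9280 / 441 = -21.04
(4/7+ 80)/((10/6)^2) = 5076/175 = 29.01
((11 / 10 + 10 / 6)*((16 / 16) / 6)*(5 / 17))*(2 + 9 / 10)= 2407 / 6120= 0.39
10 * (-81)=-810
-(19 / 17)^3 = -6859 / 4913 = -1.40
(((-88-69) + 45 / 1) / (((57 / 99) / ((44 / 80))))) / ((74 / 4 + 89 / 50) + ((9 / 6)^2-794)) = 0.14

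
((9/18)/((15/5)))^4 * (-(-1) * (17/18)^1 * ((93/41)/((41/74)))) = 19499/6535728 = 0.00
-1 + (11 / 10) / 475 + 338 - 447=-522489 / 4750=-110.00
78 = 78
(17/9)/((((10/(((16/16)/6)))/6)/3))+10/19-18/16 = -73/2280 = -0.03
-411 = -411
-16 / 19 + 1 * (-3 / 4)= -121 / 76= -1.59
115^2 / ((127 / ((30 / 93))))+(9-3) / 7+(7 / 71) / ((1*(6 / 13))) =406940341 / 11740134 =34.66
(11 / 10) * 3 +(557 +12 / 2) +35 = 6013 / 10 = 601.30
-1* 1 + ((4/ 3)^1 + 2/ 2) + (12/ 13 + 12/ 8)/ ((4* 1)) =605/ 312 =1.94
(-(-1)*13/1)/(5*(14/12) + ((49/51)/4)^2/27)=14607216/6556921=2.23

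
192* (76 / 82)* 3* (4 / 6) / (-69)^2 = 4864 / 65067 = 0.07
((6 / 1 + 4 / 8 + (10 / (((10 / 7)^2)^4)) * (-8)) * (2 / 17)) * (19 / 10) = 44843781 / 106250000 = 0.42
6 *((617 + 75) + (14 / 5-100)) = 17844 / 5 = 3568.80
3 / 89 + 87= 7746 / 89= 87.03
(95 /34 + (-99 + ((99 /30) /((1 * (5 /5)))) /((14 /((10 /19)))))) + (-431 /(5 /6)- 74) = -7769721 /11305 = -687.28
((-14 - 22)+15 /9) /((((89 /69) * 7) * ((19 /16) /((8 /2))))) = -12.81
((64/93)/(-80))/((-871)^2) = -4/352768065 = -0.00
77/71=1.08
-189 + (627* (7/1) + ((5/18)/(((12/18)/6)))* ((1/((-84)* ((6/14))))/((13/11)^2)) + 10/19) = 971116585/231192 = 4200.48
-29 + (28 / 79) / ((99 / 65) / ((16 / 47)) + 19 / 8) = -16289673 / 562717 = -28.95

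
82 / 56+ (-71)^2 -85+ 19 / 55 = 7635027 / 1540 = 4957.81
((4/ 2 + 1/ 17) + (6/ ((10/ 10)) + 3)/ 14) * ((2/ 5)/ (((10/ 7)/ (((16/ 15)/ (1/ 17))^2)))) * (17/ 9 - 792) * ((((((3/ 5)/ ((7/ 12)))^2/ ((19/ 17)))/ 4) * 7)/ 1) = -676564888064/ 2078125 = -325565.06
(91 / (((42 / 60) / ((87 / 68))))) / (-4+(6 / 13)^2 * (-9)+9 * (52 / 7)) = 6689865 / 2451128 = 2.73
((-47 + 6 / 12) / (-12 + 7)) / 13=93 / 130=0.72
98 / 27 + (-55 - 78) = -3493 / 27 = -129.37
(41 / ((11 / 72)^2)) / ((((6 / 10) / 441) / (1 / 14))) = 11158560 / 121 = 92219.50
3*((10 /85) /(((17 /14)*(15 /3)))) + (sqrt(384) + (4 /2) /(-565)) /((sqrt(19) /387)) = -774*sqrt(19) /10735 + 84 /1445 + 3096*sqrt(114) /19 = 1739.55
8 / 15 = 0.53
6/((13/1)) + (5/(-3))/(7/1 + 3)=0.29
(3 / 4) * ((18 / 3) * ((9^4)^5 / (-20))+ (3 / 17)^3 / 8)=-2150301974412480883174863 / 786080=-2735474728287808980.22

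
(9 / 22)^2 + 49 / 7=3469 / 484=7.17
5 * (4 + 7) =55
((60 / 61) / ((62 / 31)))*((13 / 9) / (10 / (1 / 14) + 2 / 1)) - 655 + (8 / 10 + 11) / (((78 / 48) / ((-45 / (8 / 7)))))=-158929531 / 168909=-940.92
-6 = -6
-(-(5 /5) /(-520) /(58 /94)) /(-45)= 47 /678600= 0.00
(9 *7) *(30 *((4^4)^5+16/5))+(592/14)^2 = 101825771848719328/49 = 2078076976504476.08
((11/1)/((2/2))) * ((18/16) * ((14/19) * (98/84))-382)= -637087/152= -4191.36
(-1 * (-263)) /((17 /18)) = 4734 /17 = 278.47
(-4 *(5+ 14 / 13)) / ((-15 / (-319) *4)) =-129.24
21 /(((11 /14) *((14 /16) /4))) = 1344 /11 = 122.18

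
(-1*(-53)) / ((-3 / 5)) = -265 / 3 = -88.33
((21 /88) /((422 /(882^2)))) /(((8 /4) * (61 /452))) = 461503413 /283162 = 1629.82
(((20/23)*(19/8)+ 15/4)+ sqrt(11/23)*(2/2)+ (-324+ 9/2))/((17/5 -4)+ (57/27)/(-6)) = 3895965/11822 -270*sqrt(253)/5911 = 328.83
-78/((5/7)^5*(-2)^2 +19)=-436982/110611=-3.95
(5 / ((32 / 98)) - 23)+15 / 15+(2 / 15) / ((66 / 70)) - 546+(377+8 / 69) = -6391271 / 36432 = -175.43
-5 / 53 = -0.09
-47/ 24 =-1.96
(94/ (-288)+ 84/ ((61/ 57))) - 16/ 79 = 54101251/ 693936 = 77.96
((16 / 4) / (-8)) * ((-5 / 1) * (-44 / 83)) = -110 / 83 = -1.33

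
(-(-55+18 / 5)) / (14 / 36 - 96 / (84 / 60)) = -32382 / 42955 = -0.75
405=405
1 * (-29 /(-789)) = 29 /789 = 0.04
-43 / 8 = -5.38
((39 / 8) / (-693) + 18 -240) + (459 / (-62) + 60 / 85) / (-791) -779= -110160140623 / 110050248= -1001.00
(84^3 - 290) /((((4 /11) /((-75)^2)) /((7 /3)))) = 42764885625 /2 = 21382442812.50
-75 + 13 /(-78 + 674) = -44687 /596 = -74.98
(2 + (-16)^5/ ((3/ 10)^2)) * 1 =-104857582/ 9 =-11650842.44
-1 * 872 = -872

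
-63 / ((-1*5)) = 63 / 5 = 12.60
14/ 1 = 14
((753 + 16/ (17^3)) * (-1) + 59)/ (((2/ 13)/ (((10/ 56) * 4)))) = -3222.16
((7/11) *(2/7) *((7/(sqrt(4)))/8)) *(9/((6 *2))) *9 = 189/352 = 0.54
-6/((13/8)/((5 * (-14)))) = 3360/13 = 258.46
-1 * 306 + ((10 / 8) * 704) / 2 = 134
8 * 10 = 80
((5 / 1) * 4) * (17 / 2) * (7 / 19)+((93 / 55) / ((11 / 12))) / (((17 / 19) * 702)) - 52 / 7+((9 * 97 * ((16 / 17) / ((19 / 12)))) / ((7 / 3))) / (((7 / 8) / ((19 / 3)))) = 621760728068 / 373438065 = 1664.96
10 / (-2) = -5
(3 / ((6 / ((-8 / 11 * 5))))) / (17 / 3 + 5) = -15 / 88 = -0.17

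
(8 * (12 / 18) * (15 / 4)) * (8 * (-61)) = -9760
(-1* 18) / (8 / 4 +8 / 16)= -36 / 5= -7.20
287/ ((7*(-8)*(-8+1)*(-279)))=-41/ 15624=-0.00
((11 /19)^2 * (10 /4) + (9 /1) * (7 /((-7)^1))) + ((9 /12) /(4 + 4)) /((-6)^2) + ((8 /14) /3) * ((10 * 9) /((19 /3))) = -5291105 /970368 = -5.45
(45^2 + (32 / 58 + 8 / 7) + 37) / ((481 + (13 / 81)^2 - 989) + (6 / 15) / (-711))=-1085696893350 / 267242387489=-4.06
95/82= 1.16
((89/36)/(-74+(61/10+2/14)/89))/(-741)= 277235/6143256054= 0.00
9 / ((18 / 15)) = 15 / 2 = 7.50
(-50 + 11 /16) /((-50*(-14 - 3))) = -789 /13600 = -0.06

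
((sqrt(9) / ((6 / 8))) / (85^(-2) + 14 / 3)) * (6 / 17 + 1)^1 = 117300 / 101153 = 1.16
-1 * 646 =-646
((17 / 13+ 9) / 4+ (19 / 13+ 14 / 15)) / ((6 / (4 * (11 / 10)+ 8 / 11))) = 91133 / 21450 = 4.25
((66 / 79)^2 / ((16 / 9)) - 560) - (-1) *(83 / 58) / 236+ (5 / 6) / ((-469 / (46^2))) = -67713480139505 / 120195518856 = -563.36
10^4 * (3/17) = 30000/17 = 1764.71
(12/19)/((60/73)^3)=389017/342000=1.14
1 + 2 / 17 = 19 / 17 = 1.12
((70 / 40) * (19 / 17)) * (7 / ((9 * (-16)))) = -931 / 9792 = -0.10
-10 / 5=-2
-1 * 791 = -791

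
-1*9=-9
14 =14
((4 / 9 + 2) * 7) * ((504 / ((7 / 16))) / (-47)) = -19712 / 47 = -419.40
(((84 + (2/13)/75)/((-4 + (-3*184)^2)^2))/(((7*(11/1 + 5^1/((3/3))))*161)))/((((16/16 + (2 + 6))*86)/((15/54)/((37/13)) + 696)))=18984924551/420705913957665336000000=0.00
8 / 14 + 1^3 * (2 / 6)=19 / 21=0.90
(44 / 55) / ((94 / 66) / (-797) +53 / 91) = 2393391 / 1737095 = 1.38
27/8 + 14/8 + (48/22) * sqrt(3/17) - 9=-31/8 + 24 * sqrt(51)/187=-2.96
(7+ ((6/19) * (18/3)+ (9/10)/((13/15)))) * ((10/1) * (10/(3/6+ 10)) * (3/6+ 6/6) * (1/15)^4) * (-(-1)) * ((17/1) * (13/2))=11917/38475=0.31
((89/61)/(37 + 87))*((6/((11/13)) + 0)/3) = 1157/41602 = 0.03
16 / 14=8 / 7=1.14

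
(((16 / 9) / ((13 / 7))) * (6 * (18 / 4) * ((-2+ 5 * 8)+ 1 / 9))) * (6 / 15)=76832 / 195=394.01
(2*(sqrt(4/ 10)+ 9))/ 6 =sqrt(10)/ 15+ 3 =3.21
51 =51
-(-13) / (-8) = -13 / 8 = -1.62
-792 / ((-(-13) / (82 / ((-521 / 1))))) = 64944 / 6773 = 9.59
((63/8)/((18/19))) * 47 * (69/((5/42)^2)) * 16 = 760846716/25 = 30433868.64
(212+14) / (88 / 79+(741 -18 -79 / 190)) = 0.31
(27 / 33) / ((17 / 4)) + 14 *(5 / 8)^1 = 6689 / 748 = 8.94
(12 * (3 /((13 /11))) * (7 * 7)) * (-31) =-46271.08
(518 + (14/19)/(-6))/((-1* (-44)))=11.77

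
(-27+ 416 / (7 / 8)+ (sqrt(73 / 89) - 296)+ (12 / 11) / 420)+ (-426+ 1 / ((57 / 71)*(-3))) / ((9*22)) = sqrt(6497) / 89+ 178083413 / 1185030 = 151.18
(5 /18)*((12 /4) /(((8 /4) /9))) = 15 /4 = 3.75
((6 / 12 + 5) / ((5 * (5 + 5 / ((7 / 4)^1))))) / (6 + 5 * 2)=7 / 800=0.01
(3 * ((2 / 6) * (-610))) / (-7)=610 / 7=87.14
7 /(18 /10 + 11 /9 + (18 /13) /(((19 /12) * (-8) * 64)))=4979520 /2148673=2.32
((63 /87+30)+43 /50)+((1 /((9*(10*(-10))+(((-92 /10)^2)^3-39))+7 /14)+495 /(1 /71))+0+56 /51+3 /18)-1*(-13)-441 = 8102967993558899879 /233179949345775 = 34749.85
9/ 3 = 3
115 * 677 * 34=2647070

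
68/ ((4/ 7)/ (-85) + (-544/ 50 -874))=-0.08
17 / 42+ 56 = 2369 / 42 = 56.40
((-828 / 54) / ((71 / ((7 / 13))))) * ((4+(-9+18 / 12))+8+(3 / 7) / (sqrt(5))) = -483 / 923 -46 * sqrt(5) / 4615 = -0.55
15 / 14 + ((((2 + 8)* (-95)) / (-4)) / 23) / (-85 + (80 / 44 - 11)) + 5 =284115 / 47656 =5.96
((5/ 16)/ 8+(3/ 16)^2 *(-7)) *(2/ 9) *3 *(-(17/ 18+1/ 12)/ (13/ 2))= 1961/ 89856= 0.02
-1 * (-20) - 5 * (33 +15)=-220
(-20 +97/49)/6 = -883/294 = -3.00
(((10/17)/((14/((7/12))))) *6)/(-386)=-5/13124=-0.00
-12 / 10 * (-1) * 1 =6 / 5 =1.20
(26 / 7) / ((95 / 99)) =2574 / 665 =3.87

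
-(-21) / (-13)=-21 / 13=-1.62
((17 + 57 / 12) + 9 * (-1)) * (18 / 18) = 51 / 4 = 12.75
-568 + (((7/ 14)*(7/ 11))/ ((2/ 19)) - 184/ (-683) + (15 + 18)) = -15978885/ 30052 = -531.71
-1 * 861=-861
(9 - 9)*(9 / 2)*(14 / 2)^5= 0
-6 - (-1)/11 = -65/11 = -5.91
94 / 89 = 1.06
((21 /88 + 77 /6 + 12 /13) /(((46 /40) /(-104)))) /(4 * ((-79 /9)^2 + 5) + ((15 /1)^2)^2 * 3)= -25936740 /3119100127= -0.01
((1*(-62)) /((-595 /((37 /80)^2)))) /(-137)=-42439 /260848000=-0.00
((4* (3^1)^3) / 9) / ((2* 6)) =1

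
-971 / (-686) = 971 / 686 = 1.42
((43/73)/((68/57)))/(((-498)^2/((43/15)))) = 35131/6155459280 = 0.00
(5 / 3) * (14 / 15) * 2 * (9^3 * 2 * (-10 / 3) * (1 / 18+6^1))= -91560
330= 330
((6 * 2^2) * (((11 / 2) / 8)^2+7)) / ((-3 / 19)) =-36347 / 32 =-1135.84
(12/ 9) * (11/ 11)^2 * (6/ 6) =4/ 3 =1.33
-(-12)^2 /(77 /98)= -2016 /11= -183.27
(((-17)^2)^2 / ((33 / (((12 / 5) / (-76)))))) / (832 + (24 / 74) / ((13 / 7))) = -0.10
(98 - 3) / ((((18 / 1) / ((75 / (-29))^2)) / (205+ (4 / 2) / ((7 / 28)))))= 12646875 / 1682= 7518.95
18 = 18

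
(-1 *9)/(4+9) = -9/13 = -0.69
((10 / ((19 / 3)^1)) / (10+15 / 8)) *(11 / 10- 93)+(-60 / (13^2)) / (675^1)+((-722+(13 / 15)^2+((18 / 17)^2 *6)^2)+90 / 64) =-25197749088589763 / 36687835360800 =-686.81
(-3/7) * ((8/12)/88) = -0.00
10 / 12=5 / 6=0.83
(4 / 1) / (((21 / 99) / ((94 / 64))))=1551 / 56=27.70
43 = 43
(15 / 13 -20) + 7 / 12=-2849 / 156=-18.26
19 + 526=545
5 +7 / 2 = 17 / 2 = 8.50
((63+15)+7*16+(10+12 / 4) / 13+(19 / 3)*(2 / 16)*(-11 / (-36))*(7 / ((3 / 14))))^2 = 66448981729 / 1679616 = 39562.01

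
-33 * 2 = -66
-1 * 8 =-8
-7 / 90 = -0.08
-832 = -832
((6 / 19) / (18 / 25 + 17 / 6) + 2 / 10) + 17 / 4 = 919303 / 202540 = 4.54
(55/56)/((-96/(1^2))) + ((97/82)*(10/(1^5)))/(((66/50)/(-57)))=-1238520805/2424576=-510.82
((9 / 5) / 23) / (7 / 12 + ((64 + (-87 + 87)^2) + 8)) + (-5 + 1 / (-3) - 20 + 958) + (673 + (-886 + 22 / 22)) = 216557054 / 300495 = 720.67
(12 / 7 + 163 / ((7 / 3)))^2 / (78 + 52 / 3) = 753003 / 14014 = 53.73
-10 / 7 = -1.43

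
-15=-15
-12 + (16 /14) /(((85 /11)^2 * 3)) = -1819732 /151725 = -11.99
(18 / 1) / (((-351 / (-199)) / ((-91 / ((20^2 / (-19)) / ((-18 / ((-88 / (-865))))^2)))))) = 1380909.91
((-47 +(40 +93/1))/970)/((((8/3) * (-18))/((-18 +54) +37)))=-0.13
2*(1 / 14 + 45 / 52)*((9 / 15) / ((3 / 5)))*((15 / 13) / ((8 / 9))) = 46035 / 18928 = 2.43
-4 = -4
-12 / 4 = -3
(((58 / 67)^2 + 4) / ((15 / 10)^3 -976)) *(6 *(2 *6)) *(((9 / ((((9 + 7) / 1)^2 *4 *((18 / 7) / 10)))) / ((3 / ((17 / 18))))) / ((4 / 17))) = -26956475 / 1676587632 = -0.02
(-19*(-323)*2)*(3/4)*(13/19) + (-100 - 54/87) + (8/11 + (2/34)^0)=3955349/638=6199.61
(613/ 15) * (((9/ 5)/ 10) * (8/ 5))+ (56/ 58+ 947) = 17395199/ 18125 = 959.74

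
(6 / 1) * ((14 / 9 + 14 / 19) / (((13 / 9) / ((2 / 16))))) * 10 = 2940 / 247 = 11.90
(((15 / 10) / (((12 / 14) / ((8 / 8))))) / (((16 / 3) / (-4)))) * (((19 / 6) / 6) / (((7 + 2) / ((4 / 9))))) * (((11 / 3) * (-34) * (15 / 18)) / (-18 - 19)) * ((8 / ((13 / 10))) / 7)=-88825 / 1051947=-0.08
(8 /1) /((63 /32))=256 /63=4.06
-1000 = -1000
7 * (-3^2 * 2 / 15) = -42 / 5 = -8.40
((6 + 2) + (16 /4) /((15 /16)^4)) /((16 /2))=1.65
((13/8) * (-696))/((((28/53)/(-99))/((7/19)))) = 5934357/76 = 78083.64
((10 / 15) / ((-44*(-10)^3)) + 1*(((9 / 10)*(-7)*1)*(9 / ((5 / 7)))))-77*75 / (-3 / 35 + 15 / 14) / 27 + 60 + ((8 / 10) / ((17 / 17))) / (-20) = -3229815833 / 13662000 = -236.41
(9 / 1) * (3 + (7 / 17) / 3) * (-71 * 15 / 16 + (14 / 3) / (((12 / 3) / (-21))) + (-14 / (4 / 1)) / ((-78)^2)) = -22161110 / 8619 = -2571.19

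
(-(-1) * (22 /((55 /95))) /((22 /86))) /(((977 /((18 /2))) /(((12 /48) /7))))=7353 /150458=0.05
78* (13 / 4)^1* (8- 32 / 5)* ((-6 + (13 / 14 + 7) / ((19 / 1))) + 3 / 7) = -1390194 / 665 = -2090.52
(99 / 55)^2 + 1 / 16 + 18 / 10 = 2041 / 400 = 5.10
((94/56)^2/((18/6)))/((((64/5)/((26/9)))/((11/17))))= 1579435/11515392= 0.14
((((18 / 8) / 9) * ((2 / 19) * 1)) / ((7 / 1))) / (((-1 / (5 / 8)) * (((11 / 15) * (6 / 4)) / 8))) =-25 / 1463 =-0.02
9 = 9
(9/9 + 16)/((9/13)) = 221/9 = 24.56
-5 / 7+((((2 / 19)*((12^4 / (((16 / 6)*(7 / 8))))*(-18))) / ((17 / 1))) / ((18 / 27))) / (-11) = 3341467 / 24871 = 134.35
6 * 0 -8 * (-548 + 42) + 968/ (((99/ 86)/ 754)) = 5742704/ 9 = 638078.22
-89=-89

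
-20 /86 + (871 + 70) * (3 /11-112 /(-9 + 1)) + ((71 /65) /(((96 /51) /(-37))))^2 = 28427170069313 /2046387200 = 13891.39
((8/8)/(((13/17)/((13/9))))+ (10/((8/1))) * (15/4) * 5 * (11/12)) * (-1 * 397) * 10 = -26724055/288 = -92791.86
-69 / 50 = -1.38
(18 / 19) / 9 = 2 / 19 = 0.11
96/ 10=48/ 5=9.60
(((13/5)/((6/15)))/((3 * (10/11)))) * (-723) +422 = -26023/20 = -1301.15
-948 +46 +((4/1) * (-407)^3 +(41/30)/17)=-137535511699/510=-269677473.92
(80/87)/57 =80/4959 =0.02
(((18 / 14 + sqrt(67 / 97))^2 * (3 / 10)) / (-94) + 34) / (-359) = -7593623 / 80197369 + 27 * sqrt(6499) / 114567670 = -0.09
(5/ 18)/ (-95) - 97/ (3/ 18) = -199045/ 342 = -582.00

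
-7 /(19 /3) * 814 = -17094 /19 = -899.68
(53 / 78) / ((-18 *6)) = -53 / 8424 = -0.01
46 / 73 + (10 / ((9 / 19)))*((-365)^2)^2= 374699013195.07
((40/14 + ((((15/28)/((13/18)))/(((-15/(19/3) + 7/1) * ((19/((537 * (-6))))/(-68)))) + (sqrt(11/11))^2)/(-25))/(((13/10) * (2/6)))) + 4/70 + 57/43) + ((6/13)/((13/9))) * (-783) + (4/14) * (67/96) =-55908537617/134294160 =-416.31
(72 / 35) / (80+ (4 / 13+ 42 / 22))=3432 / 137165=0.03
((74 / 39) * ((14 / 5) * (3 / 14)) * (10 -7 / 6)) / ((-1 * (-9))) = 1961 / 1755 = 1.12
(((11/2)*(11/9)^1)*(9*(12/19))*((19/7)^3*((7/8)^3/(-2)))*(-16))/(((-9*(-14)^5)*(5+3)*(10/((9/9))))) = 43681/4130488320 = 0.00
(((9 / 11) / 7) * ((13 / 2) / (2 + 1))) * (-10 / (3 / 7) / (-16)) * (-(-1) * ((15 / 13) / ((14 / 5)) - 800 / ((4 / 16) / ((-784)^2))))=-1789878271625 / 2464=-726411636.21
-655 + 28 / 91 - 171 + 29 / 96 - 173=-1245991 / 1248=-998.39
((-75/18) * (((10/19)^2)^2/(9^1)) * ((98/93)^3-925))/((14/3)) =46443064562500/6603950341611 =7.03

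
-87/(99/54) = -522/11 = -47.45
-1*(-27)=27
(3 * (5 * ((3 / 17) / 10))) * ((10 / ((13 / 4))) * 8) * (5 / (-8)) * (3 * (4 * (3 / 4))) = -8100 / 221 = -36.65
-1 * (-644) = 644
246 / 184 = 123 / 92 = 1.34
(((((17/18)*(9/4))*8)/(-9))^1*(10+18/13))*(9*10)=-25160/13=-1935.38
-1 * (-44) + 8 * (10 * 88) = 7084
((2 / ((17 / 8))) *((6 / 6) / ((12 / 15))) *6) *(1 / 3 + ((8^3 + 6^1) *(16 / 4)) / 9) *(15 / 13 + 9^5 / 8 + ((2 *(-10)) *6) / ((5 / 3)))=2629263625 / 221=11897120.48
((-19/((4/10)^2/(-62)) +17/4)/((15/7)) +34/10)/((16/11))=2271203/960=2365.84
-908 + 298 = -610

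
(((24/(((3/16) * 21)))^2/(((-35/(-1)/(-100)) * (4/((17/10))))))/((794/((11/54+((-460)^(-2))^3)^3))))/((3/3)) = -0.00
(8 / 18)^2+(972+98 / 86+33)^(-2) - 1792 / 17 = -271182570530407 / 2577432379392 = -105.21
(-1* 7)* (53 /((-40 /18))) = 3339 /20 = 166.95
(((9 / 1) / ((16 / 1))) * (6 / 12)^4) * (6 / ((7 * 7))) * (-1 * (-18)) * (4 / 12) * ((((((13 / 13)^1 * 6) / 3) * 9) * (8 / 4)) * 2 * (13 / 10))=9477 / 3920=2.42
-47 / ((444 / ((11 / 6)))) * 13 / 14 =-6721 / 37296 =-0.18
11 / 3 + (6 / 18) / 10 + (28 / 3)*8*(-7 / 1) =-15569 / 30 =-518.97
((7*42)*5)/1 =1470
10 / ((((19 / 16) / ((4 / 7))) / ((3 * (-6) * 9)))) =-103680 / 133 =-779.55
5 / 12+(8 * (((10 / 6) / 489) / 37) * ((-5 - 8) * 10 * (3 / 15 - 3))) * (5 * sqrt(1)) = 381665 / 217116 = 1.76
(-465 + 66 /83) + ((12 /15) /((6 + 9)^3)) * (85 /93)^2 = -224935095727 /484560225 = -464.20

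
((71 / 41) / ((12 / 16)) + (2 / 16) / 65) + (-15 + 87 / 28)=-4290049 / 447720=-9.58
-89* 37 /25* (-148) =487364 /25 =19494.56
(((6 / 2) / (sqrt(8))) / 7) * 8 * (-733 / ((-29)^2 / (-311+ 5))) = 1345788 * sqrt(2) / 5887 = 323.29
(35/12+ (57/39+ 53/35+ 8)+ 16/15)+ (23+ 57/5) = 269501/5460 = 49.36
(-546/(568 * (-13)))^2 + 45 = 3629961/80656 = 45.01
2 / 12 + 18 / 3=37 / 6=6.17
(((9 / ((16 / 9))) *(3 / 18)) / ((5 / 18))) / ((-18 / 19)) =-513 / 160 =-3.21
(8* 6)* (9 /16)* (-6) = -162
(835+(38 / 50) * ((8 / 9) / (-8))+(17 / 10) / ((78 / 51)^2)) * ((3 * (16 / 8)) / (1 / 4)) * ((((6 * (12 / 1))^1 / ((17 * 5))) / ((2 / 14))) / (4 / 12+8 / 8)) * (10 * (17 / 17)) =64059004044 / 71825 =891876.14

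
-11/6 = -1.83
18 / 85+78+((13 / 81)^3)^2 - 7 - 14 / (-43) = 73846586116137484 / 1032279955838055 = 71.54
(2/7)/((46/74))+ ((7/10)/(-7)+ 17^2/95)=104059/30590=3.40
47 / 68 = 0.69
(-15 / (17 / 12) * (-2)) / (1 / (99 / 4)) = 8910 / 17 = 524.12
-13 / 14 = -0.93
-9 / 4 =-2.25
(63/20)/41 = 63/820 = 0.08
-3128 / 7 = -446.86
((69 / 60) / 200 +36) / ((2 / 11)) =1584253 / 8000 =198.03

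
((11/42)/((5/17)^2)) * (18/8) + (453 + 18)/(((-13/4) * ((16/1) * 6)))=48253/9100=5.30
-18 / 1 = -18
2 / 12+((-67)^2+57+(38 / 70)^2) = 33416491 / 7350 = 4546.46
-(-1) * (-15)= -15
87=87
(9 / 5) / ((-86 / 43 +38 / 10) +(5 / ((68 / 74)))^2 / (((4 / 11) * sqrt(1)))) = 41616 / 1923991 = 0.02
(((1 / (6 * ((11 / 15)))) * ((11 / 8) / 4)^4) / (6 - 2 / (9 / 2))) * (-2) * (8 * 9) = -107811 / 1310720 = -0.08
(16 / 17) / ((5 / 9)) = 144 / 85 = 1.69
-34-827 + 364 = -497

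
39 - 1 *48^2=-2265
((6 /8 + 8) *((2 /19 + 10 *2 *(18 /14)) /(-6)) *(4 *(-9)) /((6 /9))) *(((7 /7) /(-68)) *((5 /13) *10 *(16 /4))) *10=-1136250 /247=-4600.20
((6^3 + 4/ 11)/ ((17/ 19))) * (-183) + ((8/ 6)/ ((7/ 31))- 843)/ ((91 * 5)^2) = -2116288412869/ 47822775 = -44252.73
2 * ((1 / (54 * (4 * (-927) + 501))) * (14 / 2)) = -7 / 86589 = -0.00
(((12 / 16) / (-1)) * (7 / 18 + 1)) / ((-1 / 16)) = 50 / 3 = 16.67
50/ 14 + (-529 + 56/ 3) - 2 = -10684/ 21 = -508.76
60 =60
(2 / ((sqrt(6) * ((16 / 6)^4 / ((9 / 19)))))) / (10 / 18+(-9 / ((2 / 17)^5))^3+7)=-0.00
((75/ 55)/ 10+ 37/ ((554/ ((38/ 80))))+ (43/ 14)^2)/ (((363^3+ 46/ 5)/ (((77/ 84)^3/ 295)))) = 4625658059/ 8825316597516303360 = 0.00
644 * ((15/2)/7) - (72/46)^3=8348574/12167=686.17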